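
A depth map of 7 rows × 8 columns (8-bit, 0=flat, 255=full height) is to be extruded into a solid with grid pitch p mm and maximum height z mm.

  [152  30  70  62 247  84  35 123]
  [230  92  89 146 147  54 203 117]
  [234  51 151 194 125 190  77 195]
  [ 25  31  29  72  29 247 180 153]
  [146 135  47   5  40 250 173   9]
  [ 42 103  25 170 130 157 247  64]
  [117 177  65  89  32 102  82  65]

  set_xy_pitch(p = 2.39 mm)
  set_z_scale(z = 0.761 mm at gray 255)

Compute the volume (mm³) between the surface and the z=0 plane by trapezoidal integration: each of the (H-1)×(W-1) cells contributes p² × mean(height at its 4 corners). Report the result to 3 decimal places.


height_mm = gray/255 × 0.761; cell vol = 2.39² × mean(4 corners)
unit = 2.39² × 0.761 / (4×255) = 0.00426167 mm³ per gray-sum
row 0: Σ corner-gray over 7 cells = 3140  → 13.3817
row 1: Σ corner-gray over 7 cells = 3814  → 16.2540
row 2: Σ corner-gray over 7 cells = 3359  → 14.3150
row 3: Σ corner-gray over 7 cells = 2809  → 11.9710
row 4: Σ corner-gray over 7 cells = 3225  → 13.7439
row 5: Σ corner-gray over 7 cells = 3046  → 12.9811
Σ rows: total corner-gray = 19393  → 82.6467 mm³

82.647


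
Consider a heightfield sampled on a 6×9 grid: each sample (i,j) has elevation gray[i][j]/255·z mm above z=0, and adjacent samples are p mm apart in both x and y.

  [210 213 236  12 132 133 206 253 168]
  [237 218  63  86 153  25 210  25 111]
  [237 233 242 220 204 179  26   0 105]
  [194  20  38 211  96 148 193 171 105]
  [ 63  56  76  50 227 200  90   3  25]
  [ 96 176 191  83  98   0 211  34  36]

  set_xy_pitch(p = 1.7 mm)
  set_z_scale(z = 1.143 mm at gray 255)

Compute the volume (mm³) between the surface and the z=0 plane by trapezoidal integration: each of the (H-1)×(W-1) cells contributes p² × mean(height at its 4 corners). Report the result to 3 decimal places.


66.299

height_mm = gray/255 × 1.143; cell vol = 1.7² × mean(4 corners)
unit = 1.7² × 1.143 / (4×255) = 0.0032385 mm³ per gray-sum
row 0: Σ corner-gray over 8 cells = 4656  → 15.0785
row 1: Σ corner-gray over 8 cells = 4458  → 14.4372
row 2: Σ corner-gray over 8 cells = 4603  → 14.9068
row 3: Σ corner-gray over 8 cells = 3545  → 11.4805
row 4: Σ corner-gray over 8 cells = 3210  → 10.3956
Σ rows: total corner-gray = 20472  → 66.2986 mm³


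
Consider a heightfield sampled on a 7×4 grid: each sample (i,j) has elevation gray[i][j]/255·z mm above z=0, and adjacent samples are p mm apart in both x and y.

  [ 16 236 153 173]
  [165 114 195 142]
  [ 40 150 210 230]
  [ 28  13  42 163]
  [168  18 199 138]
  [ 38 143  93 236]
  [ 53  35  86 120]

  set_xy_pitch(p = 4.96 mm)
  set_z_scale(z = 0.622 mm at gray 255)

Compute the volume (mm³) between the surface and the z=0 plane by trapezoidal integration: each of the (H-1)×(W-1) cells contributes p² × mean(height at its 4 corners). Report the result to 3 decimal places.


height_mm = gray/255 × 0.622; cell vol = 4.96² × mean(4 corners)
unit = 4.96² × 0.622 / (4×255) = 0.0150022 mm³ per gray-sum
row 0: Σ corner-gray over 3 cells = 1892  → 28.3841
row 1: Σ corner-gray over 3 cells = 1915  → 28.7291
row 2: Σ corner-gray over 3 cells = 1291  → 19.3678
row 3: Σ corner-gray over 3 cells = 1041  → 15.6172
row 4: Σ corner-gray over 3 cells = 1486  → 22.2932
row 5: Σ corner-gray over 3 cells = 1161  → 17.4175
Σ rows: total corner-gray = 8786  → 131.8089 mm³

131.809


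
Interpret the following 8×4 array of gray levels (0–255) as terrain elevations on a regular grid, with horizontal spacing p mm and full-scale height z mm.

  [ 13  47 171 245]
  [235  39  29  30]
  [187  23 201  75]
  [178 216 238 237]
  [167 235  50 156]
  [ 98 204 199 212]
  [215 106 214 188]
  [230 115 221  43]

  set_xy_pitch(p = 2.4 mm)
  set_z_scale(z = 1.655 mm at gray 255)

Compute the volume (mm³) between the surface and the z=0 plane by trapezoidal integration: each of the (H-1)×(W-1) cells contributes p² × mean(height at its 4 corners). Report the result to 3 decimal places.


height_mm = gray/255 × 1.655; cell vol = 2.4² × mean(4 corners)
unit = 2.4² × 1.655 / (4×255) = 0.00934588 mm³ per gray-sum
row 0: Σ corner-gray over 3 cells = 1095  → 10.2337
row 1: Σ corner-gray over 3 cells = 1111  → 10.3833
row 2: Σ corner-gray over 3 cells = 2033  → 19.0002
row 3: Σ corner-gray over 3 cells = 2216  → 20.7105
row 4: Σ corner-gray over 3 cells = 2009  → 18.7759
row 5: Σ corner-gray over 3 cells = 2159  → 20.1778
row 6: Σ corner-gray over 3 cells = 1988  → 18.5796
Σ rows: total corner-gray = 12611  → 117.8609 mm³

117.861


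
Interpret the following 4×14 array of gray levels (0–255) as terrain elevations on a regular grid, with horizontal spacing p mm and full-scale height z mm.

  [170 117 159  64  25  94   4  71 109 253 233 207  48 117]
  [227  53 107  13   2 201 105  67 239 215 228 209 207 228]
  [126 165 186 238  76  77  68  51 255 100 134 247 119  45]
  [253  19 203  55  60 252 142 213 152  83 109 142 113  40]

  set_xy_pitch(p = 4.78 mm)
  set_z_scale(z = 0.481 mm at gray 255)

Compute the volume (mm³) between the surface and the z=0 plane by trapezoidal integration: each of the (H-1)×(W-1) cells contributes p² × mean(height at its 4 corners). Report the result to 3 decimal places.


227.710

height_mm = gray/255 × 0.481; cell vol = 4.78² × mean(4 corners)
unit = 4.78² × 0.481 / (4×255) = 0.0107746 mm³ per gray-sum
row 0: Σ corner-gray over 13 cells = 6802  → 73.2888
row 1: Σ corner-gray over 13 cells = 7350  → 79.1932
row 2: Σ corner-gray over 13 cells = 6982  → 75.2282
Σ rows: total corner-gray = 21134  → 227.7102 mm³


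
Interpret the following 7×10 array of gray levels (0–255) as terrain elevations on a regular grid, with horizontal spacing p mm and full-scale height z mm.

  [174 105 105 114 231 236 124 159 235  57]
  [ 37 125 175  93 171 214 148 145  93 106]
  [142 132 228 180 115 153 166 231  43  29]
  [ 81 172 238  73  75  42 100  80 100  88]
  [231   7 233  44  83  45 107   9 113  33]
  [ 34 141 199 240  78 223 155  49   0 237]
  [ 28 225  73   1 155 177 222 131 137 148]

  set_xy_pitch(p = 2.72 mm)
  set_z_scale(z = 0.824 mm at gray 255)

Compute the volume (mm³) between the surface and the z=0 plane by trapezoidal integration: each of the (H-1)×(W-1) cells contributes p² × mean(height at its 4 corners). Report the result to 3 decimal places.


height_mm = gray/255 × 0.824; cell vol = 2.72² × mean(4 corners)
unit = 2.72² × 0.824 / (4×255) = 0.00597675 mm³ per gray-sum
row 0: Σ corner-gray over 9 cells = 5320  → 31.7963
row 1: Σ corner-gray over 9 cells = 5138  → 30.7085
row 2: Σ corner-gray over 9 cells = 4596  → 27.4691
row 3: Σ corner-gray over 9 cells = 3475  → 20.7692
row 4: Σ corner-gray over 9 cells = 3987  → 23.8293
row 5: Σ corner-gray over 9 cells = 4859  → 29.0410
Σ rows: total corner-gray = 27375  → 163.6134 mm³

163.613


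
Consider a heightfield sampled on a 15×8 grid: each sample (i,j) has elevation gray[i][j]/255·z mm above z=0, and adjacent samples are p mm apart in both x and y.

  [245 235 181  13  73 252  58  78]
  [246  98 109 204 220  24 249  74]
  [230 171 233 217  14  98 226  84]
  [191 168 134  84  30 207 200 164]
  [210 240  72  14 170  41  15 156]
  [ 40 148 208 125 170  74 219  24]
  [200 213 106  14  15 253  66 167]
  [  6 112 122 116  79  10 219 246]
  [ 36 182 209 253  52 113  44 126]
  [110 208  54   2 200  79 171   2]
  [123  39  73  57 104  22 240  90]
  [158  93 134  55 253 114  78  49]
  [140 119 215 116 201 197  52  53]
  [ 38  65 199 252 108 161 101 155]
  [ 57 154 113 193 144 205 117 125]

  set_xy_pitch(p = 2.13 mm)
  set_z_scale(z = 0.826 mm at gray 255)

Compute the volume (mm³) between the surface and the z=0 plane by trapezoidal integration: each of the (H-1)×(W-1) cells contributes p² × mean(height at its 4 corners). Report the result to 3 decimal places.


186.290

height_mm = gray/255 × 0.826; cell vol = 2.13² × mean(4 corners)
unit = 2.13² × 0.826 / (4×255) = 0.003674 mm³ per gray-sum
row 0: Σ corner-gray over 7 cells = 4075  → 14.9715
row 1: Σ corner-gray over 7 cells = 4360  → 16.0186
row 2: Σ corner-gray over 7 cells = 4233  → 15.5520
row 3: Σ corner-gray over 7 cells = 3471  → 12.7525
row 4: Σ corner-gray over 7 cells = 3422  → 12.5724
row 5: Σ corner-gray over 7 cells = 3653  → 13.4211
row 6: Σ corner-gray over 7 cells = 3269  → 12.0103
row 7: Σ corner-gray over 7 cells = 3436  → 12.6239
row 8: Σ corner-gray over 7 cells = 3408  → 12.5210
row 9: Σ corner-gray over 7 cells = 2823  → 10.3717
row 10: Σ corner-gray over 7 cells = 2944  → 10.8163
row 11: Σ corner-gray over 7 cells = 3654  → 13.4248
row 12: Σ corner-gray over 7 cells = 3958  → 14.5417
row 13: Σ corner-gray over 7 cells = 3999  → 14.6923
Σ rows: total corner-gray = 50705  → 186.2901 mm³


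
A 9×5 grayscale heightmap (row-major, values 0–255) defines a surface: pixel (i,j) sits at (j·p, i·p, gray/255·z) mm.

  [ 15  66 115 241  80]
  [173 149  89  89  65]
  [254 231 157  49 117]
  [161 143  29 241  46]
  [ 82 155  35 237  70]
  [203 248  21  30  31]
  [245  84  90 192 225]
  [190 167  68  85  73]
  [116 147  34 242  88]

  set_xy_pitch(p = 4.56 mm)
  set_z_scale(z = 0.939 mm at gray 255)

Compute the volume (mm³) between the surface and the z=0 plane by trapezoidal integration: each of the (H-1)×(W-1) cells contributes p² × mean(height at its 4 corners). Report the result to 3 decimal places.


310.393

height_mm = gray/255 × 0.939; cell vol = 4.56² × mean(4 corners)
unit = 4.56² × 0.939 / (4×255) = 0.0191423 mm³ per gray-sum
row 0: Σ corner-gray over 4 cells = 1831  → 35.0496
row 1: Σ corner-gray over 4 cells = 2137  → 40.9072
row 2: Σ corner-gray over 4 cells = 2278  → 43.6063
row 3: Σ corner-gray over 4 cells = 2039  → 39.0312
row 4: Σ corner-gray over 4 cells = 1838  → 35.1836
row 5: Σ corner-gray over 4 cells = 2034  → 38.9355
row 6: Σ corner-gray over 4 cells = 2105  → 40.2946
row 7: Σ corner-gray over 4 cells = 1953  → 37.3850
Σ rows: total corner-gray = 16215  → 310.3931 mm³


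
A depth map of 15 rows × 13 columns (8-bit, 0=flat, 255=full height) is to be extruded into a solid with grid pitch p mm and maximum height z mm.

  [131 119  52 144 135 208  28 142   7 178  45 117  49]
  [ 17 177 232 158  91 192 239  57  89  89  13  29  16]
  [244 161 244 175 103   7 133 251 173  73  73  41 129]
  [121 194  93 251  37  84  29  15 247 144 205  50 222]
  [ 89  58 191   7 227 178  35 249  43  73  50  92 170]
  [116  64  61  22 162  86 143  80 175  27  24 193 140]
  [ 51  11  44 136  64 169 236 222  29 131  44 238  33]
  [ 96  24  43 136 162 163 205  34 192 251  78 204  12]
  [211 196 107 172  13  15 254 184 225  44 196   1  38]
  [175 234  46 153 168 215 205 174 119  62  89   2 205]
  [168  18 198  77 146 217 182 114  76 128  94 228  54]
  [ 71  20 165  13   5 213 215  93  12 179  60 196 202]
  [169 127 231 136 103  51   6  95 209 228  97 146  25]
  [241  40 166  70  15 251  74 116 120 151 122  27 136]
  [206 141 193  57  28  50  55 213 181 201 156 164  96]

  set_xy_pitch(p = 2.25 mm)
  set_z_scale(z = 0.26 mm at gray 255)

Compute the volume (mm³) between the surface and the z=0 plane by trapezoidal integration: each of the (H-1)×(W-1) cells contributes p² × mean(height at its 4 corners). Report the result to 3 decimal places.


104.846

height_mm = gray/255 × 0.26; cell vol = 2.25² × mean(4 corners)
unit = 2.25² × 0.26 / (4×255) = 0.00129044 mm³ per gray-sum
row 0: Σ corner-gray over 12 cells = 5295  → 6.8329
row 1: Σ corner-gray over 12 cells = 6006  → 7.7504
row 2: Σ corner-gray over 12 cells = 6282  → 8.1066
row 3: Σ corner-gray over 12 cells = 5706  → 7.3633
row 4: Σ corner-gray over 12 cells = 4995  → 6.4458
row 5: Σ corner-gray over 12 cells = 5062  → 6.5322
row 6: Σ corner-gray over 12 cells = 5824  → 7.5155
row 7: Σ corner-gray over 12 cells = 6155  → 7.9427
row 8: Σ corner-gray over 12 cells = 6377  → 8.2291
row 9: Σ corner-gray over 12 cells = 6492  → 8.3775
row 10: Σ corner-gray over 12 cells = 5793  → 7.4755
row 11: Σ corner-gray over 12 cells = 5667  → 7.3129
row 12: Σ corner-gray over 12 cells = 5733  → 7.3981
row 13: Σ corner-gray over 12 cells = 5861  → 7.5633
Σ rows: total corner-gray = 81248  → 104.8458 mm³


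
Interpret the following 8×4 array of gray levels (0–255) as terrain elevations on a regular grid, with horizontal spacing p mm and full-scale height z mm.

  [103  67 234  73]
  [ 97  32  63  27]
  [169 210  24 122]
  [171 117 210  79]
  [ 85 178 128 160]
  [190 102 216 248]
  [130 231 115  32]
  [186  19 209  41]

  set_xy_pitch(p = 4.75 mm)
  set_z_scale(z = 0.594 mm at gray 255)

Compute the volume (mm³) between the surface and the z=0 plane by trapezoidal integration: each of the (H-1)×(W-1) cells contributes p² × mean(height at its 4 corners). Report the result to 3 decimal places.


144.336

height_mm = gray/255 × 0.594; cell vol = 4.75² × mean(4 corners)
unit = 4.75² × 0.594 / (4×255) = 0.0131393 mm³ per gray-sum
row 0: Σ corner-gray over 3 cells = 1092  → 14.3482
row 1: Σ corner-gray over 3 cells = 1073  → 14.0985
row 2: Σ corner-gray over 3 cells = 1663  → 21.8507
row 3: Σ corner-gray over 3 cells = 1761  → 23.1384
row 4: Σ corner-gray over 3 cells = 1931  → 25.3721
row 5: Σ corner-gray over 3 cells = 1928  → 25.3326
row 6: Σ corner-gray over 3 cells = 1537  → 20.1952
Σ rows: total corner-gray = 10985  → 144.3356 mm³


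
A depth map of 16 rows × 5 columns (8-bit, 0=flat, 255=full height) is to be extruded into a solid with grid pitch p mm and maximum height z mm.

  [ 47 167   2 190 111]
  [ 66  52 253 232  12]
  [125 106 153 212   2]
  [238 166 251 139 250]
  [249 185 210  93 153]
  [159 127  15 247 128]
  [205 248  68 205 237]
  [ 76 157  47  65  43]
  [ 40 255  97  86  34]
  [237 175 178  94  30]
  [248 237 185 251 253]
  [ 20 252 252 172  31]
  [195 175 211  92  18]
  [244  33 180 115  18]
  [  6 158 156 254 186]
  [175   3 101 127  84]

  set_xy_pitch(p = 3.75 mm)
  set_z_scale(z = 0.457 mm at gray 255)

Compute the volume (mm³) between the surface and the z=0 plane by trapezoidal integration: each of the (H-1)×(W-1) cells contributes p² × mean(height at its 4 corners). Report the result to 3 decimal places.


height_mm = gray/255 × 0.457; cell vol = 3.75² × mean(4 corners)
unit = 3.75² × 0.457 / (4×255) = 0.00630055 mm³ per gray-sum
row 0: Σ corner-gray over 4 cells = 2028  → 12.7775
row 1: Σ corner-gray over 4 cells = 2221  → 13.9935
row 2: Σ corner-gray over 4 cells = 2669  → 16.8162
row 3: Σ corner-gray over 4 cells = 2978  → 18.7630
row 4: Σ corner-gray over 4 cells = 2443  → 15.3922
row 5: Σ corner-gray over 4 cells = 2549  → 16.0601
row 6: Σ corner-gray over 4 cells = 2141  → 13.4895
row 7: Σ corner-gray over 4 cells = 1607  → 10.1250
row 8: Σ corner-gray over 4 cells = 2111  → 13.3005
row 9: Σ corner-gray over 4 cells = 3008  → 18.9521
row 10: Σ corner-gray over 4 cells = 3250  → 20.4768
row 11: Σ corner-gray over 4 cells = 2572  → 16.2050
row 12: Σ corner-gray over 4 cells = 2087  → 13.1493
row 13: Σ corner-gray over 4 cells = 2246  → 14.1510
row 14: Σ corner-gray over 4 cells = 2049  → 12.9098
Σ rows: total corner-gray = 35959  → 226.5615 mm³

226.562


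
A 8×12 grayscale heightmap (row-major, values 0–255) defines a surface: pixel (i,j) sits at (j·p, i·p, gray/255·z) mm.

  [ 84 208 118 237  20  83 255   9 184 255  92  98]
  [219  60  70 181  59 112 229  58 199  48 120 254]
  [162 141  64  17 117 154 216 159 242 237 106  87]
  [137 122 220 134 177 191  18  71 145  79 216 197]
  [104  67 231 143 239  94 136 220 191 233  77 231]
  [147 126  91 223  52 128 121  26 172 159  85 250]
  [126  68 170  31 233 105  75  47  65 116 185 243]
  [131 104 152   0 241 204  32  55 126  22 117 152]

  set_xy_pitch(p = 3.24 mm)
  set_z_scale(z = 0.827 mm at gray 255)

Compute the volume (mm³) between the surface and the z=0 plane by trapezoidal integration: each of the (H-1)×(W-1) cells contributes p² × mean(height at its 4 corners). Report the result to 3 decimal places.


351.440

height_mm = gray/255 × 0.827; cell vol = 3.24² × mean(4 corners)
unit = 3.24² × 0.827 / (4×255) = 0.00851129 mm³ per gray-sum
row 0: Σ corner-gray over 11 cells = 5849  → 49.7825
row 1: Σ corner-gray over 11 cells = 5900  → 50.2166
row 2: Σ corner-gray over 11 cells = 6235  → 53.0679
row 3: Σ corner-gray over 11 cells = 6677  → 56.8299
row 4: Σ corner-gray over 11 cells = 6360  → 54.1318
row 5: Σ corner-gray over 11 cells = 5322  → 45.2971
row 6: Σ corner-gray over 11 cells = 4948  → 42.1139
Σ rows: total corner-gray = 41291  → 351.4397 mm³


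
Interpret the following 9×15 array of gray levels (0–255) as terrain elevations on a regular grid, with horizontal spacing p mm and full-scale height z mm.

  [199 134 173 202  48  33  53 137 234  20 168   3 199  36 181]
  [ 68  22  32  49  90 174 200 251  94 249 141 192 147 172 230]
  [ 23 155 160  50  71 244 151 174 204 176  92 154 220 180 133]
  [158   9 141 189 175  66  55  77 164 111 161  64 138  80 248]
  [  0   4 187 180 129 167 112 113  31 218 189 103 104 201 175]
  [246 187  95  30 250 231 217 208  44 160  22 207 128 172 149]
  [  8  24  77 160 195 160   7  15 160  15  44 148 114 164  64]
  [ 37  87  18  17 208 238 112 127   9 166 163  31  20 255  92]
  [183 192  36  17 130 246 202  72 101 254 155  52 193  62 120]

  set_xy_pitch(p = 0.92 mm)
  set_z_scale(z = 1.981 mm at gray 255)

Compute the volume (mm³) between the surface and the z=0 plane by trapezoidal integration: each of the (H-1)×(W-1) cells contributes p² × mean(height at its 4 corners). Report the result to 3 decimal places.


93.760

height_mm = gray/255 × 1.981; cell vol = 0.92² × mean(4 corners)
unit = 0.92² × 1.981 / (4×255) = 0.00164384 mm³ per gray-sum
row 0: Σ corner-gray over 14 cells = 7184  → 11.8094
row 1: Σ corner-gray over 14 cells = 8142  → 13.3842
row 2: Σ corner-gray over 14 cells = 7484  → 12.3025
row 3: Σ corner-gray over 14 cells = 6917  → 11.3705
row 4: Σ corner-gray over 14 cells = 7948  → 13.0653
row 5: Σ corner-gray over 14 cells = 6935  → 11.4000
row 6: Σ corner-gray over 14 cells = 5669  → 9.3189
row 7: Σ corner-gray over 14 cells = 6758  → 11.1091
Σ rows: total corner-gray = 57037  → 93.7598 mm³


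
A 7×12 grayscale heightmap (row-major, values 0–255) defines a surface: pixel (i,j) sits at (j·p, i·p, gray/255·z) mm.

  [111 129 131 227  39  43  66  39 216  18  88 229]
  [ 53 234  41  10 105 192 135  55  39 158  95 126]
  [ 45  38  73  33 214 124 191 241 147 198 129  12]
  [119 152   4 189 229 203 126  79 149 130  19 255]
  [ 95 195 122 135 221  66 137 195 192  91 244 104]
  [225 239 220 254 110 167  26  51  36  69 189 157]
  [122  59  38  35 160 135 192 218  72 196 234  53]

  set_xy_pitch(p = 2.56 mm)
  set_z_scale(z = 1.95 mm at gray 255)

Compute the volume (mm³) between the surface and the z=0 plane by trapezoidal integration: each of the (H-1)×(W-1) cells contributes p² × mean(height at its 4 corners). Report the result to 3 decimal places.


height_mm = gray/255 × 1.95; cell vol = 2.56² × mean(4 corners)
unit = 2.56² × 1.95 / (4×255) = 0.0125289 mm³ per gray-sum
row 0: Σ corner-gray over 11 cells = 4639  → 58.1218
row 1: Σ corner-gray over 11 cells = 5140  → 64.3988
row 2: Σ corner-gray over 11 cells = 5767  → 72.2544
row 3: Σ corner-gray over 11 cells = 6329  → 79.2957
row 4: Σ corner-gray over 11 cells = 6499  → 81.4256
row 5: Σ corner-gray over 11 cells = 5957  → 74.6349
Σ rows: total corner-gray = 34331  → 430.1311 mm³

430.131


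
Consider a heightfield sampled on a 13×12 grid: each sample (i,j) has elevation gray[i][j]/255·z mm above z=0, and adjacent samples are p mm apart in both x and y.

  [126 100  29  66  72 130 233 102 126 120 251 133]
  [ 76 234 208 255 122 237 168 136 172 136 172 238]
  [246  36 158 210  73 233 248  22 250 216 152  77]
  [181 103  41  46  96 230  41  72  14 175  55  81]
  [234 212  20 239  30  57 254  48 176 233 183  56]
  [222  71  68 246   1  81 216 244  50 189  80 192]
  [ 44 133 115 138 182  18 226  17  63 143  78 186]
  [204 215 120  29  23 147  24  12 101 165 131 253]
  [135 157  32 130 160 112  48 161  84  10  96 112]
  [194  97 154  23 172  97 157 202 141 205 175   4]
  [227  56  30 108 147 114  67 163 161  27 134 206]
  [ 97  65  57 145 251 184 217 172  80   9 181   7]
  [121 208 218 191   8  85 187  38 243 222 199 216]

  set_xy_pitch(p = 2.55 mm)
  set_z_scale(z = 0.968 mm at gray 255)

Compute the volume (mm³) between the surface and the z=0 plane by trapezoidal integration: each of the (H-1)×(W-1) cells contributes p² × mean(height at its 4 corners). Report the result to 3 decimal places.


height_mm = gray/255 × 0.968; cell vol = 2.55² × mean(4 corners)
unit = 2.55² × 0.968 / (4×255) = 0.006171 mm³ per gray-sum
row 0: Σ corner-gray over 11 cells = 6711  → 41.4136
row 1: Σ corner-gray over 11 cells = 7513  → 46.3627
row 2: Σ corner-gray over 11 cells = 5527  → 34.1071
row 3: Σ corner-gray over 11 cells = 5202  → 32.1015
row 4: Σ corner-gray over 11 cells = 6100  → 37.6431
row 5: Σ corner-gray over 11 cells = 5362  → 33.0889
row 6: Σ corner-gray over 11 cells = 4847  → 29.9108
row 7: Σ corner-gray over 11 cells = 4618  → 28.4977
row 8: Σ corner-gray over 11 cells = 5271  → 32.5273
row 9: Σ corner-gray over 11 cells = 5491  → 33.8850
row 10: Σ corner-gray over 11 cells = 5273  → 32.5397
row 11: Σ corner-gray over 11 cells = 6361  → 39.2537
Σ rows: total corner-gray = 68276  → 421.3312 mm³

421.331


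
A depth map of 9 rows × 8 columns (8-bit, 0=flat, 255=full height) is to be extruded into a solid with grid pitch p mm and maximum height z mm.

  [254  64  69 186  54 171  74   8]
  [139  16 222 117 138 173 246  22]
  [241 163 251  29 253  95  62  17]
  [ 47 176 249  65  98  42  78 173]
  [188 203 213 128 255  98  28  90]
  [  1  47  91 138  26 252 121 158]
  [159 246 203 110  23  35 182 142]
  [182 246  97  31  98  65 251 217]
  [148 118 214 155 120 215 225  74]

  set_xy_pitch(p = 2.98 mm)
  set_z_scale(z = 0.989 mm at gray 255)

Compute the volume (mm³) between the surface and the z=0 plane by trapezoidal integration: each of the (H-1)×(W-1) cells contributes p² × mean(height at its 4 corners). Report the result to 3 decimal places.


height_mm = gray/255 × 0.989; cell vol = 2.98² × mean(4 corners)
unit = 2.98² × 0.989 / (4×255) = 0.00861051 mm³ per gray-sum
row 0: Σ corner-gray over 7 cells = 3483  → 29.9904
row 1: Σ corner-gray over 7 cells = 3949  → 34.0029
row 2: Σ corner-gray over 7 cells = 3600  → 30.9978
row 3: Σ corner-gray over 7 cells = 3764  → 32.4099
row 4: Σ corner-gray over 7 cells = 3637  → 31.3164
row 5: Σ corner-gray over 7 cells = 3408  → 29.3446
row 6: Σ corner-gray over 7 cells = 3874  → 33.3571
row 7: Σ corner-gray over 7 cells = 4291  → 36.9477
Σ rows: total corner-gray = 30006  → 258.3668 mm³

258.367


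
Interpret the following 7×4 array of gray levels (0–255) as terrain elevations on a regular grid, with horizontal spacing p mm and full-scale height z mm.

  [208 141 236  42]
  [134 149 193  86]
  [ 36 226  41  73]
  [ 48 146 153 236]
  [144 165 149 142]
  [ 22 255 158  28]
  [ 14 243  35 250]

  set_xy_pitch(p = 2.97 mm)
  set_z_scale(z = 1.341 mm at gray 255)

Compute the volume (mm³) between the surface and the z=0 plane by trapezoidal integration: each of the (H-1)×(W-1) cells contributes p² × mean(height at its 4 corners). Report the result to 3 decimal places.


height_mm = gray/255 × 1.341; cell vol = 2.97² × mean(4 corners)
unit = 2.97² × 1.341 / (4×255) = 0.0115969 mm³ per gray-sum
row 0: Σ corner-gray over 3 cells = 1908  → 22.1269
row 1: Σ corner-gray over 3 cells = 1547  → 17.9404
row 2: Σ corner-gray over 3 cells = 1525  → 17.6853
row 3: Σ corner-gray over 3 cells = 1796  → 20.8280
row 4: Σ corner-gray over 3 cells = 1790  → 20.7584
row 5: Σ corner-gray over 3 cells = 1696  → 19.6683
Σ rows: total corner-gray = 10262  → 119.0073 mm³

119.007


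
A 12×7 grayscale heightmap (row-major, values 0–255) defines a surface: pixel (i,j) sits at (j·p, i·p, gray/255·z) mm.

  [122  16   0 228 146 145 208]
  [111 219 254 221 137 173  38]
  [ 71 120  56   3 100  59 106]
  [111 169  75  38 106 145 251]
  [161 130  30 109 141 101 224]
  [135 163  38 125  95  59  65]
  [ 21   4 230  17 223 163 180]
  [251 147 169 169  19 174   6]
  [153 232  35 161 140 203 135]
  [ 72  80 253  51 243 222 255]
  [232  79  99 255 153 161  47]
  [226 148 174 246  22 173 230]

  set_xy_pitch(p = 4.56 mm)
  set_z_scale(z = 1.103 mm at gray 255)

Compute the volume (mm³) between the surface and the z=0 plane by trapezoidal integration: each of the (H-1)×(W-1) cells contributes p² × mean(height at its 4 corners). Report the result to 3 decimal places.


783.040

height_mm = gray/255 × 1.103; cell vol = 4.56² × mean(4 corners)
unit = 4.56² × 1.103 / (4×255) = 0.0224856 mm³ per gray-sum
row 0: Σ corner-gray over 6 cells = 3557  → 79.9814
row 1: Σ corner-gray over 6 cells = 3010  → 67.6817
row 2: Σ corner-gray over 6 cells = 2281  → 51.2897
row 3: Σ corner-gray over 6 cells = 2835  → 63.7468
row 4: Σ corner-gray over 6 cells = 2567  → 57.7206
row 5: Σ corner-gray over 6 cells = 2635  → 59.2496
row 6: Σ corner-gray over 6 cells = 3088  → 69.4356
row 7: Σ corner-gray over 6 cells = 3443  → 77.4180
row 8: Σ corner-gray over 6 cells = 3855  → 86.6821
row 9: Σ corner-gray over 6 cells = 3798  → 85.4004
row 10: Σ corner-gray over 6 cells = 3755  → 84.4335
Σ rows: total corner-gray = 34824  → 783.0395 mm³


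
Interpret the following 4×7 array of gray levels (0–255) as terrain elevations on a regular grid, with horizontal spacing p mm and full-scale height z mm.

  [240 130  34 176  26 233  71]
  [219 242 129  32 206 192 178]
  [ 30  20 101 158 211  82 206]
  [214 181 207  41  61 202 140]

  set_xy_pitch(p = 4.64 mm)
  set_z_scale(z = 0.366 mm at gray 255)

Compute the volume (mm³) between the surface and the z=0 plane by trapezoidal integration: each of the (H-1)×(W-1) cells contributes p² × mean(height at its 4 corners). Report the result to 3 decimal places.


77.292

height_mm = gray/255 × 0.366; cell vol = 4.64² × mean(4 corners)
unit = 4.64² × 0.366 / (4×255) = 0.00772533 mm³ per gray-sum
row 0: Σ corner-gray over 6 cells = 3508  → 27.1004
row 1: Σ corner-gray over 6 cells = 3379  → 26.1039
row 2: Σ corner-gray over 6 cells = 3118  → 24.0876
Σ rows: total corner-gray = 10005  → 77.2919 mm³


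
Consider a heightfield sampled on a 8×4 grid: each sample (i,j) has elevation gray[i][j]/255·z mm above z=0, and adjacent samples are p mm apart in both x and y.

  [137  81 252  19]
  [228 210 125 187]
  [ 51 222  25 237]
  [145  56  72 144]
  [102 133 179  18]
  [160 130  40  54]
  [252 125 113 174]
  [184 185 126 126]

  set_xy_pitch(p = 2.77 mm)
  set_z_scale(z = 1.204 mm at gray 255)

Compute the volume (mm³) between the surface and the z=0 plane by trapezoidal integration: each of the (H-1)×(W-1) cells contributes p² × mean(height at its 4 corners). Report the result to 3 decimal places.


99.428

height_mm = gray/255 × 1.204; cell vol = 2.77² × mean(4 corners)
unit = 2.77² × 1.204 / (4×255) = 0.00905703 mm³ per gray-sum
row 0: Σ corner-gray over 3 cells = 1907  → 17.2718
row 1: Σ corner-gray over 3 cells = 1867  → 16.9095
row 2: Σ corner-gray over 3 cells = 1327  → 12.0187
row 3: Σ corner-gray over 3 cells = 1289  → 11.6745
row 4: Σ corner-gray over 3 cells = 1298  → 11.7560
row 5: Σ corner-gray over 3 cells = 1456  → 13.1870
row 6: Σ corner-gray over 3 cells = 1834  → 16.6106
Σ rows: total corner-gray = 10978  → 99.4281 mm³


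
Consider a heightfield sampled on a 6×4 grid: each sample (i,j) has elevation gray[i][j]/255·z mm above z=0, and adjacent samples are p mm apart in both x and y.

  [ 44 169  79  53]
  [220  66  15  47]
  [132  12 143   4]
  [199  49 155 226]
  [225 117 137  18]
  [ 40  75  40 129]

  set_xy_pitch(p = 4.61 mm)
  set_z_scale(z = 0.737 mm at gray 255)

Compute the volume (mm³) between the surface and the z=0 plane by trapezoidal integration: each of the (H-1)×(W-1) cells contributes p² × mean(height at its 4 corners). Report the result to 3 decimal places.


90.752

height_mm = gray/255 × 0.737; cell vol = 4.61² × mean(4 corners)
unit = 4.61² × 0.737 / (4×255) = 0.0153557 mm³ per gray-sum
row 0: Σ corner-gray over 3 cells = 1022  → 15.6935
row 1: Σ corner-gray over 3 cells = 875  → 13.4362
row 2: Σ corner-gray over 3 cells = 1279  → 19.6399
row 3: Σ corner-gray over 3 cells = 1584  → 24.3234
row 4: Σ corner-gray over 3 cells = 1150  → 17.6590
Σ rows: total corner-gray = 5910  → 90.7521 mm³


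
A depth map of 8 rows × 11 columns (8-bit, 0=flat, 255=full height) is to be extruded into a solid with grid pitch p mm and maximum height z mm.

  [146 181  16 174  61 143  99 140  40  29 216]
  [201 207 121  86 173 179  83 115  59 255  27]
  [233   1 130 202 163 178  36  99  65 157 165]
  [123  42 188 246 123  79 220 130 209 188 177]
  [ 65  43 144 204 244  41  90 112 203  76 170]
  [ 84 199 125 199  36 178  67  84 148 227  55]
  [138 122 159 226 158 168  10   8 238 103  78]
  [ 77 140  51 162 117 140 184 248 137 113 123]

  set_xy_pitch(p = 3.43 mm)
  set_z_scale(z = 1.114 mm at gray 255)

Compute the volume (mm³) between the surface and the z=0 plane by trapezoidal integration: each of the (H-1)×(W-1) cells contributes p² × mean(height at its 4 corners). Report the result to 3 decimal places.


height_mm = gray/255 × 1.114; cell vol = 3.43² × mean(4 corners)
unit = 3.43² × 1.114 / (4×255) = 0.0128491 mm³ per gray-sum
row 0: Σ corner-gray over 10 cells = 4912  → 63.1149
row 1: Σ corner-gray over 10 cells = 5244  → 67.3808
row 2: Σ corner-gray over 10 cells = 5610  → 72.0835
row 3: Σ corner-gray over 10 cells = 5699  → 73.2271
row 4: Σ corner-gray over 10 cells = 5214  → 66.9953
row 5: Σ corner-gray over 10 cells = 5265  → 67.6506
row 6: Σ corner-gray over 10 cells = 5384  → 69.1796
Σ rows: total corner-gray = 37328  → 479.6318 mm³

479.632


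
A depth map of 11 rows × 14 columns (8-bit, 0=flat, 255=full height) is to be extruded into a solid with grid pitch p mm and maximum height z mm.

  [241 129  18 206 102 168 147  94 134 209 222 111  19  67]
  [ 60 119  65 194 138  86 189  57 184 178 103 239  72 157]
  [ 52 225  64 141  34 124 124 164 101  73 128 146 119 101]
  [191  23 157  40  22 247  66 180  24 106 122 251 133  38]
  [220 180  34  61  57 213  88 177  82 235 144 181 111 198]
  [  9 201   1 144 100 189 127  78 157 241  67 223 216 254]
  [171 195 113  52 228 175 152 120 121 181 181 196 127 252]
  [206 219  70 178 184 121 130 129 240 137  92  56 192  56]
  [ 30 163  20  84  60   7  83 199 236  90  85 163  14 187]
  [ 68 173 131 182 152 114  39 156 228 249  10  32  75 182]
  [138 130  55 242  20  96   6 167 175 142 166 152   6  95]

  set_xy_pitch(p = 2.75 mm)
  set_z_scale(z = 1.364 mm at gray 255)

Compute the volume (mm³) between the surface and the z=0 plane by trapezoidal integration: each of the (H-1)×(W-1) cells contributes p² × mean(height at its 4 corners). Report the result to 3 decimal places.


height_mm = gray/255 × 1.364; cell vol = 2.75² × mean(4 corners)
unit = 2.75² × 1.364 / (4×255) = 0.010113 mm³ per gray-sum
row 0: Σ corner-gray over 13 cells = 6891  → 69.6886
row 1: Σ corner-gray over 13 cells = 6504  → 65.7749
row 2: Σ corner-gray over 13 cells = 6010  → 60.7791
row 3: Σ corner-gray over 13 cells = 6515  → 65.8861
row 4: Σ corner-gray over 13 cells = 7295  → 73.7743
row 5: Σ corner-gray over 13 cells = 7856  → 79.4477
row 6: Σ corner-gray over 13 cells = 7863  → 79.5184
row 7: Σ corner-gray over 13 cells = 6383  → 64.5512
row 8: Σ corner-gray over 13 cells = 5957  → 60.2431
row 9: Σ corner-gray over 13 cells = 6279  → 63.4995
Σ rows: total corner-gray = 67553  → 683.1628 mm³

683.163


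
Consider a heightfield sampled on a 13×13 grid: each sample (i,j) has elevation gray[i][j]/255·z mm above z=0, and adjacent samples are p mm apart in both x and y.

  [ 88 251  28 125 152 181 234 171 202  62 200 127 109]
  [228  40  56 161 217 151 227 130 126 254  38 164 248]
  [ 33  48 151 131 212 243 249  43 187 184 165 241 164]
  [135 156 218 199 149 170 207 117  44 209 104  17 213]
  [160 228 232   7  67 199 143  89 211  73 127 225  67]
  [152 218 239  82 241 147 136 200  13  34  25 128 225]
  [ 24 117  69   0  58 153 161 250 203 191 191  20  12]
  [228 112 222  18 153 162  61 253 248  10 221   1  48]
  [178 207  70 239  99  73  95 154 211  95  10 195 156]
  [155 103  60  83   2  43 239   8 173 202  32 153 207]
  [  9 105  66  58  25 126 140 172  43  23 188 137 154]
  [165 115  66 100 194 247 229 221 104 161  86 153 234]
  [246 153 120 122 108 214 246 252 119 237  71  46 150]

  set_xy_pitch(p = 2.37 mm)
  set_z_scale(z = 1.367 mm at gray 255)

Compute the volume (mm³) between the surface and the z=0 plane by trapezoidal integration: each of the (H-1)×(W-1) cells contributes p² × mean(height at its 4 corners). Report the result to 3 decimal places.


height_mm = gray/255 × 1.367; cell vol = 2.37² × mean(4 corners)
unit = 2.37² × 1.367 / (4×255) = 0.00752775 mm³ per gray-sum
row 0: Σ corner-gray over 12 cells = 7267  → 54.7041
row 1: Σ corner-gray over 12 cells = 7509  → 56.5259
row 2: Σ corner-gray over 12 cells = 7433  → 55.9537
row 3: Σ corner-gray over 12 cells = 6957  → 52.3705
row 4: Σ corner-gray over 12 cells = 6732  → 50.6768
row 5: Σ corner-gray over 12 cells = 6165  → 46.4086
row 6: Σ corner-gray over 12 cells = 6060  → 45.6181
row 7: Σ corner-gray over 12 cells = 6428  → 48.3884
row 8: Σ corner-gray over 12 cells = 5788  → 43.5706
row 9: Σ corner-gray over 12 cells = 4887  → 36.7881
row 10: Σ corner-gray over 12 cells = 6080  → 45.7687
row 11: Σ corner-gray over 12 cells = 7523  → 56.6312
Σ rows: total corner-gray = 78829  → 593.4048 mm³

593.405


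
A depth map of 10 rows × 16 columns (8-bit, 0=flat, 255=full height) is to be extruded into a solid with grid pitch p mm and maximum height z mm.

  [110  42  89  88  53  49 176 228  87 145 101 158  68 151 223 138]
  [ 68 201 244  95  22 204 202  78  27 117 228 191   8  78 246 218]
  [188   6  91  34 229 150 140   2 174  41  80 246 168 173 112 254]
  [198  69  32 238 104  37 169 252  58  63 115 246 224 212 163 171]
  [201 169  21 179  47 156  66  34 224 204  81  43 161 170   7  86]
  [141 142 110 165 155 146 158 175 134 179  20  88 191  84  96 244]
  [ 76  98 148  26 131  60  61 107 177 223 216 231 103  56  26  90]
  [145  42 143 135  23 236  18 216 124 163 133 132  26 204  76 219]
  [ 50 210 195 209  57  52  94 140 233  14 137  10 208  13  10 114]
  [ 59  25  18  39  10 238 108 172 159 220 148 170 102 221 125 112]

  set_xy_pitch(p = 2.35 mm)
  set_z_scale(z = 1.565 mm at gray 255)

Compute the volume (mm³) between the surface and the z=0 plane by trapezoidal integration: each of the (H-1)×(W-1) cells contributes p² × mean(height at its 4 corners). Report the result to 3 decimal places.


height_mm = gray/255 × 1.565; cell vol = 2.35² × mean(4 corners)
unit = 2.35² × 1.565 / (4×255) = 0.00847325 mm³ per gray-sum
row 0: Σ corner-gray over 15 cells = 7732  → 65.5152
row 1: Σ corner-gray over 15 cells = 7902  → 66.9556
row 2: Σ corner-gray over 15 cells = 8067  → 68.3537
row 3: Σ corner-gray over 15 cells = 7744  → 65.6168
row 4: Σ corner-gray over 15 cells = 7482  → 63.3968
row 5: Σ corner-gray over 15 cells = 7563  → 64.0832
row 6: Σ corner-gray over 15 cells = 7198  → 60.9904
row 7: Σ corner-gray over 15 cells = 7034  → 59.6008
row 8: Σ corner-gray over 15 cells = 7009  → 59.3890
Σ rows: total corner-gray = 67731  → 573.9015 mm³

573.902


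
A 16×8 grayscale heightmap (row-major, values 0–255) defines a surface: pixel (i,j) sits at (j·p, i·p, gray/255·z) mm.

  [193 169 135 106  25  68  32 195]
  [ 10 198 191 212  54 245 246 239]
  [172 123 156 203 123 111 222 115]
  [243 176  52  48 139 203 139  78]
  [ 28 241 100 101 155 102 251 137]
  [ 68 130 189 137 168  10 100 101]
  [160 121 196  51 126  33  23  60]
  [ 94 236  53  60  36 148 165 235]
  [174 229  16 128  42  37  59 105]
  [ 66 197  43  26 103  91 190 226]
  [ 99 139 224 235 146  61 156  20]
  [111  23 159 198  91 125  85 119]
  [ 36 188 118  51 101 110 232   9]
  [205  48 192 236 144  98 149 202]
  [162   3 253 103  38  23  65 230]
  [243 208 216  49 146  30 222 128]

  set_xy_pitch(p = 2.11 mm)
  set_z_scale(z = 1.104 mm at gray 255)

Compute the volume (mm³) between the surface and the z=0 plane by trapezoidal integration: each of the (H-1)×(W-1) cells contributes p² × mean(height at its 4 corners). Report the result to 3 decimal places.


257.759

height_mm = gray/255 × 1.104; cell vol = 2.11² × mean(4 corners)
unit = 2.11² × 1.104 / (4×255) = 0.00481874 mm³ per gray-sum
row 0: Σ corner-gray over 7 cells = 3999  → 19.2702
row 1: Σ corner-gray over 7 cells = 4704  → 22.6674
row 2: Σ corner-gray over 7 cells = 3998  → 19.2653
row 3: Σ corner-gray over 7 cells = 3900  → 18.7931
row 4: Σ corner-gray over 7 cells = 3702  → 17.8390
row 5: Σ corner-gray over 7 cells = 2957  → 14.2490
row 6: Σ corner-gray over 7 cells = 3045  → 14.6731
row 7: Σ corner-gray over 7 cells = 3026  → 14.5815
row 8: Σ corner-gray over 7 cells = 2893  → 13.9406
row 9: Σ corner-gray over 7 cells = 3633  → 17.5065
row 10: Σ corner-gray over 7 cells = 3633  → 17.5065
row 11: Σ corner-gray over 7 cells = 3237  → 15.5983
row 12: Σ corner-gray over 7 cells = 3786  → 18.2438
row 13: Σ corner-gray over 7 cells = 3503  → 16.8801
row 14: Σ corner-gray over 7 cells = 3475  → 16.7451
Σ rows: total corner-gray = 53491  → 257.7594 mm³


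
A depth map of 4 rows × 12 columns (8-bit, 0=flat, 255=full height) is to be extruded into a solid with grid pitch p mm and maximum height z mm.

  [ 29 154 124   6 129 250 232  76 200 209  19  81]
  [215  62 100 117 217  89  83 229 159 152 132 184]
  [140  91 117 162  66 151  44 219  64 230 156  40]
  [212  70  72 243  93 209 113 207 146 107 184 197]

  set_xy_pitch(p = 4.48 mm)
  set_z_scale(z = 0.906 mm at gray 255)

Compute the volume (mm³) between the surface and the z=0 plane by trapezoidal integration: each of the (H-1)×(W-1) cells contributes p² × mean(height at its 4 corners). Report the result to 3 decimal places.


height_mm = gray/255 × 0.906; cell vol = 4.48² × mean(4 corners)
unit = 4.48² × 0.906 / (4×255) = 0.0178272 mm³ per gray-sum
row 0: Σ corner-gray over 11 cells = 5987  → 106.7317
row 1: Σ corner-gray over 11 cells = 5859  → 104.4498
row 2: Σ corner-gray over 11 cells = 6077  → 108.3361
Σ rows: total corner-gray = 17923  → 319.5176 mm³

319.518


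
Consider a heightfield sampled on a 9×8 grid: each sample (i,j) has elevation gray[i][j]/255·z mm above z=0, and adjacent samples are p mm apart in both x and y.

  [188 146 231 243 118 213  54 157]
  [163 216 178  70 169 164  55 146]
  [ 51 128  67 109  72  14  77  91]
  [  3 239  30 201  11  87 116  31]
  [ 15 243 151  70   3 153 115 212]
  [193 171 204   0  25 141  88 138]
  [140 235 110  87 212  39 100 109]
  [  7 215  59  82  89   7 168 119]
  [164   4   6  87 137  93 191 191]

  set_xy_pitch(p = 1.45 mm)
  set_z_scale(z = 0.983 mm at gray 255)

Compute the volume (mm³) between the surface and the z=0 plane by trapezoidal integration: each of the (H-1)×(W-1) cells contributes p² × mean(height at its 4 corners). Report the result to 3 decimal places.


height_mm = gray/255 × 0.983; cell vol = 1.45² × mean(4 corners)
unit = 1.45² × 0.983 / (4×255) = 0.00202623 mm³ per gray-sum
row 0: Σ corner-gray over 7 cells = 4368  → 8.8506
row 1: Σ corner-gray over 7 cells = 3089  → 6.2590
row 2: Σ corner-gray over 7 cells = 2478  → 5.0210
row 3: Σ corner-gray over 7 cells = 3099  → 6.2793
row 4: Σ corner-gray over 7 cells = 3286  → 6.6582
row 5: Σ corner-gray over 7 cells = 3404  → 6.8973
row 6: Σ corner-gray over 7 cells = 3181  → 6.4454
row 7: Σ corner-gray over 7 cells = 2757  → 5.5863
Σ rows: total corner-gray = 25662  → 51.9972 mm³

51.997
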